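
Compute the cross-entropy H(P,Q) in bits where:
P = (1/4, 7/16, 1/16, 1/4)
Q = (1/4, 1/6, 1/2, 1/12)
2.5897 bits

Cross-entropy: H(P,Q) = -Σ p(x) log q(x)

Alternatively: H(P,Q) = H(P) + D_KL(P||Q)
H(P) = 1.7718 bits
D_KL(P||Q) = 0.8179 bits

H(P,Q) = 1.7718 + 0.8179 = 2.5897 bits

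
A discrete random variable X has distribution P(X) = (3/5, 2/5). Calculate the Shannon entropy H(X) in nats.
0.6730 nats

Shannon entropy is H(X) = -Σ p(x) log p(x).

For P = (3/5, 2/5):
H = -3/5 × log_e(3/5) -2/5 × log_e(2/5)
H = 0.6730 nats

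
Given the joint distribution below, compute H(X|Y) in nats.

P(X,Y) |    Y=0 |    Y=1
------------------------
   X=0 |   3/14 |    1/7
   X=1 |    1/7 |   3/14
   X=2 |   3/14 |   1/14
1.0519 nats

Using the chain rule: H(X|Y) = H(X,Y) - H(Y)

First, compute H(X,Y) = 1.7348 nats

Marginal P(Y) = (4/7, 3/7)
H(Y) = 0.6829 nats

H(X|Y) = H(X,Y) - H(Y) = 1.7348 - 0.6829 = 1.0519 nats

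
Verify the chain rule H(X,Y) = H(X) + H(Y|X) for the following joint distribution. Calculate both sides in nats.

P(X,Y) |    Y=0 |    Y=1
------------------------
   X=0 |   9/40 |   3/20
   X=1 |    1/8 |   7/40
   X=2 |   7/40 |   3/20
H(X,Y) = 1.7747, H(X) = 1.0943, H(Y|X) = 0.6804 (all in nats)

Chain rule: H(X,Y) = H(X) + H(Y|X)

Left side — joint entropy directly:
H(X,Y) = -Σ p(x,y) log p(x,y) = 1.7747 nats

Right side — compute H(Y|X) from the conditional distributions:
P(X) = (3/8, 3/10, 13/40), so H(X) = 1.0943 nats
H(Y|X) = Σ_x P(X=x) · H(Y|X=x):
  P(Y|X=0) = (3/5, 2/5), H(Y|X=0) = 0.6730, weight P(X=0) = 3/8
  P(Y|X=1) = (5/12, 7/12), H(Y|X=1) = 0.6792, weight P(X=1) = 3/10
  P(Y|X=2) = (7/13, 6/13), H(Y|X=2) = 0.6902, weight P(X=2) = 13/40
H(Y|X) = 0.6804 nats

H(X) + H(Y|X) = 1.0943 + 0.6804 = 1.7747 nats

Both sides equal 1.7747 nats. ✓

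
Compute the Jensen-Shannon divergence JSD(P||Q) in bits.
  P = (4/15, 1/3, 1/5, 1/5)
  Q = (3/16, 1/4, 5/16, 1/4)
0.0203 bits

Jensen-Shannon divergence is:
JSD(P||Q) = 0.5 × D_KL(P||M) + 0.5 × D_KL(Q||M)
where M = 0.5 × (P + Q) is the mixture distribution.

M = 0.5 × (4/15, 1/3, 1/5, 1/5) + 0.5 × (3/16, 1/4, 5/16, 1/4) = (0.227083, 7/24, 0.25625, 9/40)

D_KL(P||M) = 0.0205 bits
D_KL(Q||M) = 0.0201 bits

JSD(P||Q) = 0.5 × 0.0205 + 0.5 × 0.0201 = 0.0203 bits

Unlike KL divergence, JSD is symmetric and bounded: 0 ≤ JSD ≤ log(2).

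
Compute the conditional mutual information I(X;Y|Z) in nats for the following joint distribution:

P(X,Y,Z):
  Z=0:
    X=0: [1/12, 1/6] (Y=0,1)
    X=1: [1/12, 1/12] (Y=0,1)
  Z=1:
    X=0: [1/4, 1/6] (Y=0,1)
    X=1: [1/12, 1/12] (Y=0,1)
0.0082 nats

Conditional mutual information: I(X;Y|Z) = H(X|Z) + H(Y|Z) - H(X,Y|Z)

H(Z) = 0.6792
H(X,Z) = 1.3086 → H(X|Z) = 0.6294
H(Y,Z) = 1.3580 → H(Y|Z) = 0.6788
H(X,Y,Z) = 1.9792 → H(X,Y|Z) = 1.3000

I(X;Y|Z) = 0.6294 + 0.6788 - 1.3000 = 0.0082 nats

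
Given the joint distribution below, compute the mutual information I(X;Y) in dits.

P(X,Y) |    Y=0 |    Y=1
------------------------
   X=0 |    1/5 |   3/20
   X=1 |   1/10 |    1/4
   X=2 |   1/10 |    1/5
0.0146 dits

Mutual information: I(X;Y) = H(X) + H(Y) - H(X,Y)

Marginals:
P(X) = (7/20, 7/20, 3/10), H(X) = 0.4760 dits
P(Y) = (2/5, 3/5), H(Y) = 0.2923 dits

Joint entropy: H(X,Y) = 0.7537 dits

I(X;Y) = 0.4760 + 0.2923 - 0.7537 = 0.0146 dits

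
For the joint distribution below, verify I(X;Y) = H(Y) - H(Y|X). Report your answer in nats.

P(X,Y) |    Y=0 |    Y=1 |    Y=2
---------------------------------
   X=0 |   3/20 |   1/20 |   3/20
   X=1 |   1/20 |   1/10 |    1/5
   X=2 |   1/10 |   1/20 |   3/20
I(X;Y) = 0.0403 nats

Mutual information has multiple equivalent forms:
- I(X;Y) = H(X) - H(X|Y)
- I(X;Y) = H(Y) - H(Y|X)
- I(X;Y) = H(X) + H(Y) - H(X,Y)

Computing all quantities:
H(X) = 1.0961, H(Y) = 1.0297, H(X,Y) = 2.0855
H(X|Y) = 1.0558, H(Y|X) = 0.9894

Verification:
H(X) - H(X|Y) = 1.0961 - 1.0558 = 0.0403
H(Y) - H(Y|X) = 1.0297 - 0.9894 = 0.0403
H(X) + H(Y) - H(X,Y) = 1.0961 + 1.0297 - 2.0855 = 0.0403

All forms give I(X;Y) = 0.0403 nats. ✓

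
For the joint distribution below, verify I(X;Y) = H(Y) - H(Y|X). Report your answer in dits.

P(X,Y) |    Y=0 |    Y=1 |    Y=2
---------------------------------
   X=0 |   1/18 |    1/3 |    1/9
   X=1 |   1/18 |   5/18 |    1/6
I(X;Y) = 0.0035 dits

Mutual information has multiple equivalent forms:
- I(X;Y) = H(X) - H(X|Y)
- I(X;Y) = H(Y) - H(Y|X)
- I(X;Y) = H(X) + H(Y) - H(X,Y)

Computing all quantities:
H(X) = 0.3010, H(Y) = 0.3913, H(X,Y) = 0.6888
H(X|Y) = 0.2975, H(Y|X) = 0.3877

Verification:
H(X) - H(X|Y) = 0.3010 - 0.2975 = 0.0035
H(Y) - H(Y|X) = 0.3913 - 0.3877 = 0.0035
H(X) + H(Y) - H(X,Y) = 0.3010 + 0.3913 - 0.6888 = 0.0035

All forms give I(X;Y) = 0.0035 dits. ✓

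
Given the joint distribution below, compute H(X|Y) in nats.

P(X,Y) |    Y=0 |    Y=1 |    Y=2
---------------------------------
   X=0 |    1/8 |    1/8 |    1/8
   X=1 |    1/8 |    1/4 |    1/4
0.6507 nats

Using the chain rule: H(X|Y) = H(X,Y) - H(Y)

First, compute H(X,Y) = 1.7329 nats

Marginal P(Y) = (1/4, 3/8, 3/8)
H(Y) = 1.0822 nats

H(X|Y) = H(X,Y) - H(Y) = 1.7329 - 1.0822 = 0.6507 nats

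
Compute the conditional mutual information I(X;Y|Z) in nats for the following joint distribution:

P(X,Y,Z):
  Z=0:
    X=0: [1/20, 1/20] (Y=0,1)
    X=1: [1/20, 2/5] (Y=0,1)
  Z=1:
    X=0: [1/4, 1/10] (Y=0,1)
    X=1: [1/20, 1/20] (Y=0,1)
0.0422 nats

Conditional mutual information: I(X;Y|Z) = H(X|Z) + H(Y|Z) - H(X,Y|Z)

H(Z) = 0.6881
H(X,Z) = 1.1873 → H(X|Z) = 0.4991
H(Y,Z) = 1.2353 → H(Y|Z) = 0.5472
H(X,Y,Z) = 1.6923 → H(X,Y|Z) = 1.0041

I(X;Y|Z) = 0.4991 + 0.5472 - 1.0041 = 0.0422 nats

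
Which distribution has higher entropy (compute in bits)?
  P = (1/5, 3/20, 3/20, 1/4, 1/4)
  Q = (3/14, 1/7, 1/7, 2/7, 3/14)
P

Computing entropies in bits:
H(P) = 2.2855
H(Q) = 2.2709

Distribution P has higher entropy.

Intuition: The distribution closer to uniform (more spread out) has higher entropy.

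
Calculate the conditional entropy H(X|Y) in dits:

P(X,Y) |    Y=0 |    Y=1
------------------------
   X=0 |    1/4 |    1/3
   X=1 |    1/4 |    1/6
0.2887 dits

Using the chain rule: H(X|Y) = H(X,Y) - H(Y)

First, compute H(X,Y) = 0.5898 dits

Marginal P(Y) = (1/2, 1/2)
H(Y) = 0.3010 dits

H(X|Y) = H(X,Y) - H(Y) = 0.5898 - 0.3010 = 0.2887 dits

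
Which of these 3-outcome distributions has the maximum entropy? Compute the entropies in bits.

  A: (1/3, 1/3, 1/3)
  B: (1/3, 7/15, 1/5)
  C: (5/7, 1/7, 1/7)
A

For a discrete distribution over n outcomes, entropy is maximized by the uniform distribution.

Computing entropies:
H(A) = 1.5850 bits
H(B) = 1.5058 bits
H(C) = 1.1488 bits

The uniform distribution (where all probabilities equal 1/3) achieves the maximum entropy of log_2(3) = 1.5850 bits.

Distribution A has the highest entropy.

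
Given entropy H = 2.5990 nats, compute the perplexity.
13.4503

Perplexity is e^H (or exp(H) for natural log).

H = 2.5990 nats
Perplexity = e^2.5990 = 13.4503

Interpretation: The model's uncertainty is equivalent to choosing uniformly among 13.5 options.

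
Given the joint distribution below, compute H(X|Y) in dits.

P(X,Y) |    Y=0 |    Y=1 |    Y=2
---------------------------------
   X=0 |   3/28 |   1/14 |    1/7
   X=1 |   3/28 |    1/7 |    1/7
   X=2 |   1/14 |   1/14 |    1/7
0.4678 dits

Using the chain rule: H(X|Y) = H(X,Y) - H(Y)

First, compute H(X,Y) = 0.9364 dits

Marginal P(Y) = (2/7, 2/7, 3/7)
H(Y) = 0.4686 dits

H(X|Y) = H(X,Y) - H(Y) = 0.9364 - 0.4686 = 0.4678 dits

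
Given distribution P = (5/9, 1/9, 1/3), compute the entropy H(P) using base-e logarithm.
0.9369 nats

Shannon entropy is H(X) = -Σ p(x) log p(x).

For P = (5/9, 1/9, 1/3):
H = -5/9 × log_e(5/9) -1/9 × log_e(1/9) -1/3 × log_e(1/3)
H = 0.9369 nats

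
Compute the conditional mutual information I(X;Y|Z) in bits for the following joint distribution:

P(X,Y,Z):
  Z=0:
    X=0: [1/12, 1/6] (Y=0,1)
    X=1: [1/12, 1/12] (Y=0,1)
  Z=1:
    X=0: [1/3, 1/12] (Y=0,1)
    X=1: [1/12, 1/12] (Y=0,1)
0.0443 bits

Conditional mutual information: I(X;Y|Z) = H(X|Z) + H(Y|Z) - H(X,Y|Z)

H(Z) = 0.9799
H(X,Z) = 1.8879 → H(X|Z) = 0.9080
H(Y,Z) = 1.8879 → H(Y|Z) = 0.9080
H(X,Y,Z) = 2.7516 → H(X,Y|Z) = 1.7718

I(X;Y|Z) = 0.9080 + 0.9080 - 1.7718 = 0.0443 bits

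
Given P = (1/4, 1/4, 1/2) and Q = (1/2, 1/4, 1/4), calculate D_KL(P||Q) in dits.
0.0753 dits

KL divergence: D_KL(P||Q) = Σ p(x) log(p(x)/q(x))

Computing term by term:
  x=0: 1/4 × log_10[(1/4)/(1/2)] = 1/4 × -0.3010 = -0.0753
  x=1: 1/4 × log_10[(1/4)/(1/4)] = 1/4 × 0.0000 = 0.0000
  x=2: 1/2 × log_10[(1/2)/(1/4)] = 1/2 × 0.3010 = 0.1505

D_KL(P||Q) = 0.0753 dits

Note: KL divergence is always non-negative and equals 0 iff P = Q.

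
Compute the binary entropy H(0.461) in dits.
0.2997 dits

The binary entropy function is:
H(p) = -p log(p) - (1-p) log(1-p)

H(0.461) = -0.461 × log_10(0.461) - 0.539 × log_10(0.539)
H(0.461) = 0.2997 dits

Note: Binary entropy is maximized at p=0.5 (H=1 bit) and minimized at p=0 or p=1 (H=0).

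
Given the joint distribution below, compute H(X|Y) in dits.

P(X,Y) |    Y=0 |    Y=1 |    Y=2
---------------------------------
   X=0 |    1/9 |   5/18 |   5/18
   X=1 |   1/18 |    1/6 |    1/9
0.2748 dits

Using the chain rule: H(X|Y) = H(X,Y) - H(Y)

First, compute H(X,Y) = 0.7205 dits

Marginal P(Y) = (1/6, 4/9, 7/18)
H(Y) = 0.4457 dits

H(X|Y) = H(X,Y) - H(Y) = 0.7205 - 0.4457 = 0.2748 dits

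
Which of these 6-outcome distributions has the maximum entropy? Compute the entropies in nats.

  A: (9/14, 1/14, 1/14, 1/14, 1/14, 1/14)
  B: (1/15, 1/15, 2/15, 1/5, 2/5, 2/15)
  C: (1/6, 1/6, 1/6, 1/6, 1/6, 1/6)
C

For a discrete distribution over n outcomes, entropy is maximized by the uniform distribution.

Computing entropies:
H(A) = 1.2266 nats
H(B) = 1.5868 nats
H(C) = 1.7918 nats

The uniform distribution (where all probabilities equal 1/6) achieves the maximum entropy of log_e(6) = 1.7918 nats.

Distribution C has the highest entropy.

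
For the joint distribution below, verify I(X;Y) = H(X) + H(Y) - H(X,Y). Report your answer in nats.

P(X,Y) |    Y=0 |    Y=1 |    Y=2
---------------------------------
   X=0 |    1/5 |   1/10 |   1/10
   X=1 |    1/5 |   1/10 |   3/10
I(X;Y) = 0.0322 nats

Mutual information has multiple equivalent forms:
- I(X;Y) = H(X) - H(X|Y)
- I(X;Y) = H(Y) - H(Y|X)
- I(X;Y) = H(X) + H(Y) - H(X,Y)

Computing all quantities:
H(X) = 0.6730, H(Y) = 1.0549, H(X,Y) = 1.6957
H(X|Y) = 0.6408, H(Y|X) = 1.0227

Verification:
H(X) - H(X|Y) = 0.6730 - 0.6408 = 0.0322
H(Y) - H(Y|X) = 1.0549 - 1.0227 = 0.0322
H(X) + H(Y) - H(X,Y) = 0.6730 + 1.0549 - 1.6957 = 0.0322

All forms give I(X;Y) = 0.0322 nats. ✓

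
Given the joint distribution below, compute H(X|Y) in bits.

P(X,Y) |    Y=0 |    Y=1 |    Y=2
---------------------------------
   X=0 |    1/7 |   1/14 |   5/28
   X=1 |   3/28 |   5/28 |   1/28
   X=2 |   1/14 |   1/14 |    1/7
1.4394 bits

Using the chain rule: H(X|Y) = H(X,Y) - H(Y)

First, compute H(X,Y) = 3.0226 bits

Marginal P(Y) = (9/28, 9/28, 5/14)
H(Y) = 1.5831 bits

H(X|Y) = H(X,Y) - H(Y) = 3.0226 - 1.5831 = 1.4394 bits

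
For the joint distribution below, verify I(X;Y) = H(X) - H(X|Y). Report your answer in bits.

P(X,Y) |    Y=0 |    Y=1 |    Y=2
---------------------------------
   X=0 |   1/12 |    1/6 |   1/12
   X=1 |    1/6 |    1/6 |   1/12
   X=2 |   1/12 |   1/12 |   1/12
I(X;Y) = 0.0242 bits

Mutual information has multiple equivalent forms:
- I(X;Y) = H(X) - H(X|Y)
- I(X;Y) = H(Y) - H(Y|X)
- I(X;Y) = H(X) + H(Y) - H(X,Y)

Computing all quantities:
H(X) = 1.5546, H(Y) = 1.5546, H(X,Y) = 3.0850
H(X|Y) = 1.5304, H(Y|X) = 1.5304

Verification:
H(X) - H(X|Y) = 1.5546 - 1.5304 = 0.0242
H(Y) - H(Y|X) = 1.5546 - 1.5304 = 0.0242
H(X) + H(Y) - H(X,Y) = 1.5546 + 1.5546 - 3.0850 = 0.0242

All forms give I(X;Y) = 0.0242 bits. ✓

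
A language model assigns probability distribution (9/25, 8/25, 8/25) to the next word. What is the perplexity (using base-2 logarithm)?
2.9953

Perplexity is 2^H (or exp(H) for natural log).

First, H = -Σ p log p = 1.5827 bits
Perplexity = 2^1.5827 = 2.9953

Interpretation: The model's uncertainty is equivalent to choosing uniformly among 3.0 options.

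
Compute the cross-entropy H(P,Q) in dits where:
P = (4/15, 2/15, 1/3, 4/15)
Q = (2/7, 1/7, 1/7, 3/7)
0.6376 dits

Cross-entropy: H(P,Q) = -Σ p(x) log q(x)

Alternatively: H(P,Q) = H(P) + D_KL(P||Q)
H(P) = 0.5819 dits
D_KL(P||Q) = 0.0557 dits

H(P,Q) = 0.5819 + 0.0557 = 0.6376 dits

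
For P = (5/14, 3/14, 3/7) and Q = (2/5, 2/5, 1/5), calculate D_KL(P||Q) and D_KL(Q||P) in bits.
D_KL(P||Q) = 0.2199, D_KL(Q||P) = 0.2057

KL divergence is not symmetric: D_KL(P||Q) ≠ D_KL(Q||P) in general.

D_KL(P||Q) = 0.2199 bits
D_KL(Q||P) = 0.2057 bits

No, they are not equal!

This asymmetry is why KL divergence is not a true distance metric.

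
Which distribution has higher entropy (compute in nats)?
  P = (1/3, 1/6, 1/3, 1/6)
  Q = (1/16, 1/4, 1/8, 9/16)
P

Computing entropies in nats:
H(P) = 1.3297
H(Q) = 1.1034

Distribution P has higher entropy.

Intuition: The distribution closer to uniform (more spread out) has higher entropy.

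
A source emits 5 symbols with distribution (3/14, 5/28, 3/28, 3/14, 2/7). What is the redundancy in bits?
0.0640 bits

Redundancy measures how far a source is from maximum entropy:
R = H_max - H(X)

Maximum entropy for 5 symbols: H_max = log_2(5) = 2.3219 bits
Actual entropy: H(X) = 2.2579 bits
Redundancy: R = 2.3219 - 2.2579 = 0.0640 bits

This redundancy represents potential for compression: the source could be compressed by 0.0640 bits per symbol.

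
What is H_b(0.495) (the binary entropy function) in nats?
0.6931 nats

The binary entropy function is:
H(p) = -p log(p) - (1-p) log(1-p)

H(0.495) = -0.495 × log_e(0.495) - 0.505 × log_e(0.505)
H(0.495) = 0.6931 nats

Note: Binary entropy is maximized at p=0.5 (H=1 bit) and minimized at p=0 or p=1 (H=0).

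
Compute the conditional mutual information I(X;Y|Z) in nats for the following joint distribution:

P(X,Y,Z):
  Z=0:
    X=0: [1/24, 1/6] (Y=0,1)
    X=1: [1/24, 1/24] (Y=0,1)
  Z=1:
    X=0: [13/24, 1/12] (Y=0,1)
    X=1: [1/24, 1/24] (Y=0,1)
0.0394 nats

Conditional mutual information: I(X;Y|Z) = H(X|Z) + H(Y|Z) - H(X,Y|Z)

H(Z) = 0.6036
H(X,Z) = 1.0347 → H(X|Z) = 0.4311
H(Y,Z) = 1.1082 → H(Y|Z) = 0.5046
H(X,Y,Z) = 1.4999 → H(X,Y|Z) = 0.8963

I(X;Y|Z) = 0.4311 + 0.5046 - 0.8963 = 0.0394 nats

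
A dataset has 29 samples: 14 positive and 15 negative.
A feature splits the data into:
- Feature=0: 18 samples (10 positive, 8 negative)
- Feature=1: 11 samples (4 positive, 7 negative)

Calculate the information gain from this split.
0.0253 bits

Information Gain = H(Y) - H(Y|Feature)

Before split:
P(positive) = 14/29 = 0.4828
H(Y) = 0.9991 bits

After split:
Feature=0: H = 0.9911 bits (weight = 18/29)
Feature=1: H = 0.9457 bits (weight = 11/29)
H(Y|Feature) = (18/29)×0.9911 + (11/29)×0.9457 = 0.9738 bits

Information Gain = 0.9991 - 0.9738 = 0.0253 bits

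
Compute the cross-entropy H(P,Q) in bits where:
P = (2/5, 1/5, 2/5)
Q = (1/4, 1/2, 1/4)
1.8000 bits

Cross-entropy: H(P,Q) = -Σ p(x) log q(x)

Alternatively: H(P,Q) = H(P) + D_KL(P||Q)
H(P) = 1.5219 bits
D_KL(P||Q) = 0.2781 bits

H(P,Q) = 1.5219 + 0.2781 = 1.8000 bits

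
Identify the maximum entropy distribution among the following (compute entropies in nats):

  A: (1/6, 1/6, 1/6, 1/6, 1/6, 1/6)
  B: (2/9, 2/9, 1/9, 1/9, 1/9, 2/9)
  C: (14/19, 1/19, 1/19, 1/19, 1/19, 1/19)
A

For a discrete distribution over n outcomes, entropy is maximized by the uniform distribution.

Computing entropies:
H(A) = 1.7918 nats
H(B) = 1.7351 nats
H(C) = 0.9999 nats

The uniform distribution (where all probabilities equal 1/6) achieves the maximum entropy of log_e(6) = 1.7918 nats.

Distribution A has the highest entropy.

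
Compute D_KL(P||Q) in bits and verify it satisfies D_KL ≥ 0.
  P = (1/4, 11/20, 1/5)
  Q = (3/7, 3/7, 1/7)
0.1006 bits

KL divergence satisfies the Gibbs inequality: D_KL(P||Q) ≥ 0 for all distributions P, Q.

D_KL(P||Q) = Σ p(x) log(p(x)/q(x))
Term by term:
  x=0: 1/4 × log_2[(1/4)/(3/7)] = -0.1944
  x=1: 11/20 × log_2[(11/20)/(3/7)] = 0.1979
  x=2: 1/5 × log_2[(1/5)/(1/7)] = 0.0971
D_KL(P||Q) = 0.1006 bits

D_KL(P||Q) = 0.1006 ≥ 0 ✓

This non-negativity is a fundamental property: relative entropy cannot be negative because it measures how different Q is from P.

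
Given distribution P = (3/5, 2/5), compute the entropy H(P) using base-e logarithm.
0.6730 nats

Shannon entropy is H(X) = -Σ p(x) log p(x).

For P = (3/5, 2/5):
H = -3/5 × log_e(3/5) -2/5 × log_e(2/5)
H = 0.6730 nats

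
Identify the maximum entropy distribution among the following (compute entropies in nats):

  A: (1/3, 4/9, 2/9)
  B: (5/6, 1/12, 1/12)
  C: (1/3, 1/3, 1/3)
C

For a discrete distribution over n outcomes, entropy is maximized by the uniform distribution.

Computing entropies:
H(A) = 1.0609 nats
H(B) = 0.5661 nats
H(C) = 1.0986 nats

The uniform distribution (where all probabilities equal 1/3) achieves the maximum entropy of log_e(3) = 1.0986 nats.

Distribution C has the highest entropy.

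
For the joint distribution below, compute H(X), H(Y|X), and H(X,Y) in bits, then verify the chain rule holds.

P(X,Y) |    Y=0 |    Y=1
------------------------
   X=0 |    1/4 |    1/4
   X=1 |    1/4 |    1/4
H(X,Y) = 2.0000, H(X) = 1.0000, H(Y|X) = 1.0000 (all in bits)

Chain rule: H(X,Y) = H(X) + H(Y|X)

Left side — joint entropy directly:
H(X,Y) = -Σ p(x,y) log p(x,y) = 2.0000 bits

Right side — compute H(Y|X) from the conditional distributions:
P(X) = (1/2, 1/2), so H(X) = 1.0000 bits
H(Y|X) = Σ_x P(X=x) · H(Y|X=x):
  P(Y|X=0) = (1/2, 1/2), H(Y|X=0) = 1.0000, weight P(X=0) = 1/2
  P(Y|X=1) = (1/2, 1/2), H(Y|X=1) = 1.0000, weight P(X=1) = 1/2
H(Y|X) = 1.0000 bits

H(X) + H(Y|X) = 1.0000 + 1.0000 = 2.0000 bits

Both sides equal 2.0000 bits. ✓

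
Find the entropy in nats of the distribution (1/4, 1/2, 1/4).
1.0397 nats

Shannon entropy is H(X) = -Σ p(x) log p(x).

For P = (1/4, 1/2, 1/4):
H = -1/4 × log_e(1/4) -1/2 × log_e(1/2) -1/4 × log_e(1/4)
H = 1.0397 nats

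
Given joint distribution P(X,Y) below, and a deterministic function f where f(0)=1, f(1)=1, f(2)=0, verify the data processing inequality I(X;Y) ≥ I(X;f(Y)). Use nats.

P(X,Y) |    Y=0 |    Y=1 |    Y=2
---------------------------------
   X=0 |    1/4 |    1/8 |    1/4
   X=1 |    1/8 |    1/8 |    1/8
I(X;Y) = 0.0109, I(X;f(Y)) = 0.0022, inequality holds: 0.0109 ≥ 0.0022

Data Processing Inequality: For any Markov chain X → Y → Z, we have I(X;Y) ≥ I(X;Z).

Here Z = f(Y) is a deterministic function of Y, forming X → Y → Z.

Original I(X;Y) = 0.0109 nats

After applying f:
P(X,Z) where Z=f(Y):
- P(X,Z=0) = P(X,Y=2)
- P(X,Z=1) = P(X,Y=0) + P(X,Y=1)

I(X;Z) = I(X;f(Y)) = 0.0022 nats

Verification: 0.0109 ≥ 0.0022 ✓

Information cannot be created by processing; the function f can only lose information about X.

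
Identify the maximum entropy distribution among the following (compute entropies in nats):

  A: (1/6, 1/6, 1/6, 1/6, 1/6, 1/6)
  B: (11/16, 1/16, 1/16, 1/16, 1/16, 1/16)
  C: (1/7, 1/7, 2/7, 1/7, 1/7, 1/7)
A

For a discrete distribution over n outcomes, entropy is maximized by the uniform distribution.

Computing entropies:
H(A) = 1.7918 nats
H(B) = 1.1240 nats
H(C) = 1.7479 nats

The uniform distribution (where all probabilities equal 1/6) achieves the maximum entropy of log_e(6) = 1.7918 nats.

Distribution A has the highest entropy.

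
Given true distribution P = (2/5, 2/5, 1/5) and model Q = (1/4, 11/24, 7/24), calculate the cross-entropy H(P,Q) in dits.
0.4834 dits

Cross-entropy: H(P,Q) = -Σ p(x) log q(x)

Alternatively: H(P,Q) = H(P) + D_KL(P||Q)
H(P) = 0.4581 dits
D_KL(P||Q) = 0.0252 dits

H(P,Q) = 0.4581 + 0.0252 = 0.4834 dits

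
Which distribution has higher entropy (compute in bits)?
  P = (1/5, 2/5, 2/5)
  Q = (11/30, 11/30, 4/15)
Q

Computing entropies in bits:
H(P) = 1.5219
H(Q) = 1.5700

Distribution Q has higher entropy.

Intuition: The distribution closer to uniform (more spread out) has higher entropy.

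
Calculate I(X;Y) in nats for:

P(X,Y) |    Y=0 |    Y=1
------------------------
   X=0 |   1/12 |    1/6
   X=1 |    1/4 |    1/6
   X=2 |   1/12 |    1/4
0.0522 nats

Mutual information: I(X;Y) = H(X) + H(Y) - H(X,Y)

Marginals:
P(X) = (1/4, 5/12, 1/3), H(X) = 1.0776 nats
P(Y) = (5/12, 7/12), H(Y) = 0.6792 nats

Joint entropy: H(X,Y) = 1.7046 nats

I(X;Y) = 1.0776 + 0.6792 - 1.7046 = 0.0522 nats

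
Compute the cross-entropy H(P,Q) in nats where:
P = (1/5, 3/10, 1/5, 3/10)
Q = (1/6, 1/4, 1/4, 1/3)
1.3811 nats

Cross-entropy: H(P,Q) = -Σ p(x) log q(x)

Alternatively: H(P,Q) = H(P) + D_KL(P||Q)
H(P) = 1.3662 nats
D_KL(P||Q) = 0.0149 nats

H(P,Q) = 1.3662 + 0.0149 = 1.3811 nats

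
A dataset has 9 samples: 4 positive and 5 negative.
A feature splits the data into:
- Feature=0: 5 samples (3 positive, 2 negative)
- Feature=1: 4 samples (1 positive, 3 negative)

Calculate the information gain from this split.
0.0911 bits

Information Gain = H(Y) - H(Y|Feature)

Before split:
P(positive) = 4/9 = 0.4444
H(Y) = 0.9911 bits

After split:
Feature=0: H = 0.9710 bits (weight = 5/9)
Feature=1: H = 0.8113 bits (weight = 4/9)
H(Y|Feature) = (5/9)×0.9710 + (4/9)×0.8113 = 0.9000 bits

Information Gain = 0.9911 - 0.9000 = 0.0911 bits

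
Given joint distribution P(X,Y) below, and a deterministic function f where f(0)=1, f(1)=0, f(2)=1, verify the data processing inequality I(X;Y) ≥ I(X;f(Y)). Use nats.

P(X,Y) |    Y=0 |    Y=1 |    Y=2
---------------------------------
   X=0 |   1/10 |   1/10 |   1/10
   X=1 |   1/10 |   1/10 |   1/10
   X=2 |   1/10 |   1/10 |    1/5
I(X;Y) = 0.0138, I(X;f(Y)) = 0.0040, inequality holds: 0.0138 ≥ 0.0040

Data Processing Inequality: For any Markov chain X → Y → Z, we have I(X;Y) ≥ I(X;Z).

Here Z = f(Y) is a deterministic function of Y, forming X → Y → Z.

Original I(X;Y) = 0.0138 nats

After applying f:
P(X,Z) where Z=f(Y):
- P(X,Z=0) = P(X,Y=1)
- P(X,Z=1) = P(X,Y=0) + P(X,Y=2)

I(X;Z) = I(X;f(Y)) = 0.0040 nats

Verification: 0.0138 ≥ 0.0040 ✓

Information cannot be created by processing; the function f can only lose information about X.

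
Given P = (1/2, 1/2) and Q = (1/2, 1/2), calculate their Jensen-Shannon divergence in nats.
0.0000 nats

Jensen-Shannon divergence is:
JSD(P||Q) = 0.5 × D_KL(P||M) + 0.5 × D_KL(Q||M)
where M = 0.5 × (P + Q) is the mixture distribution.

M = 0.5 × (1/2, 1/2) + 0.5 × (1/2, 1/2) = (1/2, 1/2)

D_KL(P||M) = 0.0000 nats
D_KL(Q||M) = 0.0000 nats

JSD(P||Q) = 0.5 × 0.0000 + 0.5 × 0.0000 = 0.0000 nats

Unlike KL divergence, JSD is symmetric and bounded: 0 ≤ JSD ≤ log(2).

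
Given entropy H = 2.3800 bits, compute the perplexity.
5.2054

Perplexity is 2^H (or exp(H) for natural log).

H = 2.3800 bits
Perplexity = 2^2.3800 = 5.2054

Interpretation: The model's uncertainty is equivalent to choosing uniformly among 5.2 options.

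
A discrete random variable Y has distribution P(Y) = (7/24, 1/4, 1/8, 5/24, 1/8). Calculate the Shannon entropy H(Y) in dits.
0.6743 dits

Shannon entropy is H(X) = -Σ p(x) log p(x).

For P = (7/24, 1/4, 1/8, 5/24, 1/8):
H = -7/24 × log_10(7/24) -1/4 × log_10(1/4) -1/8 × log_10(1/8) -5/24 × log_10(5/24) -1/8 × log_10(1/8)
H = 0.6743 dits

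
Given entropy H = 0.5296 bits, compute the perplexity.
1.4435

Perplexity is 2^H (or exp(H) for natural log).

H = 0.5296 bits
Perplexity = 2^0.5296 = 1.4435

Interpretation: The model's uncertainty is equivalent to choosing uniformly among 1.4 options.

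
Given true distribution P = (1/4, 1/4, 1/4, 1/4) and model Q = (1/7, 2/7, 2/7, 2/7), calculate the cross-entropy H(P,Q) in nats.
1.4260 nats

Cross-entropy: H(P,Q) = -Σ p(x) log q(x)

Alternatively: H(P,Q) = H(P) + D_KL(P||Q)
H(P) = 1.3863 nats
D_KL(P||Q) = 0.0398 nats

H(P,Q) = 1.3863 + 0.0398 = 1.4260 nats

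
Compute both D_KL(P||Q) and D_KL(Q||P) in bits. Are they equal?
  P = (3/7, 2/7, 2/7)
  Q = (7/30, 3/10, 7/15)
D_KL(P||Q) = 0.1536, D_KL(Q||P) = 0.1468

KL divergence is not symmetric: D_KL(P||Q) ≠ D_KL(Q||P) in general.

D_KL(P||Q) = 0.1536 bits
D_KL(Q||P) = 0.1468 bits

No, they are not equal!

This asymmetry is why KL divergence is not a true distance metric.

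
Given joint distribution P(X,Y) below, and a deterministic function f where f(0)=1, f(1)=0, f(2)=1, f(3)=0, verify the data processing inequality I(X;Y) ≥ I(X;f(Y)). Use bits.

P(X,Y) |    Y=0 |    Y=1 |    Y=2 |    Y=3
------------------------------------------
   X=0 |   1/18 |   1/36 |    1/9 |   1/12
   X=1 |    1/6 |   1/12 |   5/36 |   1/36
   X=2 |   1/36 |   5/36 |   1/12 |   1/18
I(X;Y) = 0.1569, I(X;f(Y)) = 0.0726, inequality holds: 0.1569 ≥ 0.0726

Data Processing Inequality: For any Markov chain X → Y → Z, we have I(X;Y) ≥ I(X;Z).

Here Z = f(Y) is a deterministic function of Y, forming X → Y → Z.

Original I(X;Y) = 0.1569 bits

After applying f:
P(X,Z) where Z=f(Y):
- P(X,Z=0) = P(X,Y=1) + P(X,Y=3)
- P(X,Z=1) = P(X,Y=0) + P(X,Y=2)

I(X;Z) = I(X;f(Y)) = 0.0726 bits

Verification: 0.1569 ≥ 0.0726 ✓

Information cannot be created by processing; the function f can only lose information about X.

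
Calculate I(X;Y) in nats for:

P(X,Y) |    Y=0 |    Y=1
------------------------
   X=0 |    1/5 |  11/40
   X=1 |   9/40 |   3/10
0.0000 nats

Mutual information: I(X;Y) = H(X) + H(Y) - H(X,Y)

Marginals:
P(X) = (19/40, 21/40), H(X) = 0.6919 nats
P(Y) = (17/40, 23/40), H(Y) = 0.6819 nats

Joint entropy: H(X,Y) = 1.3737 nats

I(X;Y) = 0.6919 + 0.6819 - 1.3737 = 0.0000 nats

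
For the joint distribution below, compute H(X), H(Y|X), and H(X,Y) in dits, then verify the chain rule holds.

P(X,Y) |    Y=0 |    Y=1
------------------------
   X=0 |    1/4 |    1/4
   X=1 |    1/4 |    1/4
H(X,Y) = 0.6021, H(X) = 0.3010, H(Y|X) = 0.3010 (all in dits)

Chain rule: H(X,Y) = H(X) + H(Y|X)

Left side — joint entropy directly:
H(X,Y) = -Σ p(x,y) log p(x,y) = 0.6021 dits

Right side — compute H(Y|X) from the conditional distributions:
P(X) = (1/2, 1/2), so H(X) = 0.3010 dits
H(Y|X) = Σ_x P(X=x) · H(Y|X=x):
  P(Y|X=0) = (1/2, 1/2), H(Y|X=0) = 0.3010, weight P(X=0) = 1/2
  P(Y|X=1) = (1/2, 1/2), H(Y|X=1) = 0.3010, weight P(X=1) = 1/2
H(Y|X) = 0.3010 dits

H(X) + H(Y|X) = 0.3010 + 0.3010 = 0.6021 dits

Both sides equal 0.6021 dits. ✓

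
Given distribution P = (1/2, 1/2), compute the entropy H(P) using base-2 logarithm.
1.0000 bits

Shannon entropy is H(X) = -Σ p(x) log p(x).

For P = (1/2, 1/2):
H = -1/2 × log_2(1/2) -1/2 × log_2(1/2)
H = 1.0000 bits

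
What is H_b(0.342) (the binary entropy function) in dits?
0.2790 dits

The binary entropy function is:
H(p) = -p log(p) - (1-p) log(1-p)

H(0.342) = -0.342 × log_10(0.342) - 0.658 × log_10(0.658)
H(0.342) = 0.2790 dits

Note: Binary entropy is maximized at p=0.5 (H=1 bit) and minimized at p=0 or p=1 (H=0).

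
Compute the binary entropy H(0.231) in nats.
0.5405 nats

The binary entropy function is:
H(p) = -p log(p) - (1-p) log(1-p)

H(0.231) = -0.231 × log_e(0.231) - 0.769 × log_e(0.769)
H(0.231) = 0.5405 nats

Note: Binary entropy is maximized at p=0.5 (H=1 bit) and minimized at p=0 or p=1 (H=0).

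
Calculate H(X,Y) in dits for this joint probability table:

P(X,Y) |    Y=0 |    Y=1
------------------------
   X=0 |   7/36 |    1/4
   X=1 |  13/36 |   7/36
0.5868 dits

Joint entropy is H(X,Y) = -Σ_{x,y} p(x,y) log p(x,y).

Summing over all non-zero entries:
H(X,Y) = -[7/36·log_10(7/36) + 1/4·log_10(1/4) + 13/36·log_10(13/36) + 7/36·log_10(7/36)]
H(X,Y) = 0.5868 dits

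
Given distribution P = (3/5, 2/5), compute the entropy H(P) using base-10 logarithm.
0.2923 dits

Shannon entropy is H(X) = -Σ p(x) log p(x).

For P = (3/5, 2/5):
H = -3/5 × log_10(3/5) -2/5 × log_10(2/5)
H = 0.2923 dits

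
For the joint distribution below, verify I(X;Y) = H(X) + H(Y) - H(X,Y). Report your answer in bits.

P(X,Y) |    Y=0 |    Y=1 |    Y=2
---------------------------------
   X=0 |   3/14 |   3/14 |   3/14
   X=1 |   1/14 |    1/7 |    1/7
I(X;Y) = 0.0150 bits

Mutual information has multiple equivalent forms:
- I(X;Y) = H(X) - H(X|Y)
- I(X;Y) = H(Y) - H(Y|X)
- I(X;Y) = H(X) + H(Y) - H(X,Y)

Computing all quantities:
H(X) = 0.9403, H(Y) = 1.5774, H(X,Y) = 2.5027
H(X|Y) = 0.9253, H(Y|X) = 1.5625

Verification:
H(X) - H(X|Y) = 0.9403 - 0.9253 = 0.0150
H(Y) - H(Y|X) = 1.5774 - 1.5625 = 0.0150
H(X) + H(Y) - H(X,Y) = 0.9403 + 1.5774 - 2.5027 = 0.0150

All forms give I(X;Y) = 0.0150 bits. ✓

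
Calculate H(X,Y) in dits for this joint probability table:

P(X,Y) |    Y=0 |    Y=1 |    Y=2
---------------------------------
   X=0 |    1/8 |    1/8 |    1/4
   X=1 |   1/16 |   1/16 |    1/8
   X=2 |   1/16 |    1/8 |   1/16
0.9031 dits

Joint entropy is H(X,Y) = -Σ_{x,y} p(x,y) log p(x,y).

Summing over all non-zero entries:
H(X,Y) = -[1/8·log_10(1/8) + 1/8·log_10(1/8) + 1/4·log_10(1/4) + 1/16·log_10(1/16) + 1/16·log_10(1/16) + 1/8·log_10(1/8) + 1/16·log_10(1/16) + 1/8·log_10(1/8) + 1/16·log_10(1/16)]
H(X,Y) = 0.9031 dits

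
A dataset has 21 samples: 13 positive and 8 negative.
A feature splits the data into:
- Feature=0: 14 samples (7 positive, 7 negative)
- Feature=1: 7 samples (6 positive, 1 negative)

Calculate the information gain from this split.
0.0948 bits

Information Gain = H(Y) - H(Y|Feature)

Before split:
P(positive) = 13/21 = 0.6190
H(Y) = 0.9587 bits

After split:
Feature=0: H = 1.0000 bits (weight = 14/21)
Feature=1: H = 0.5917 bits (weight = 7/21)
H(Y|Feature) = (14/21)×1.0000 + (7/21)×0.5917 = 0.8639 bits

Information Gain = 0.9587 - 0.8639 = 0.0948 bits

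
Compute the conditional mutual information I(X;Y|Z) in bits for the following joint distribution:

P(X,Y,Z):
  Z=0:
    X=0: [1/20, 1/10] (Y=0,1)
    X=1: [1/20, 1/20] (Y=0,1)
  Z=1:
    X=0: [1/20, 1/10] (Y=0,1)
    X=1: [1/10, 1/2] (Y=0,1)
0.0187 bits

Conditional mutual information: I(X;Y|Z) = H(X|Z) + H(Y|Z) - H(X,Y|Z)

H(Z) = 0.8113
H(X,Z) = 1.5955 → H(X|Z) = 0.7842
H(Y,Z) = 1.5955 → H(Y|Z) = 0.7842
H(X,Y,Z) = 2.3610 → H(X,Y|Z) = 1.5497

I(X;Y|Z) = 0.7842 + 0.7842 - 1.5497 = 0.0187 bits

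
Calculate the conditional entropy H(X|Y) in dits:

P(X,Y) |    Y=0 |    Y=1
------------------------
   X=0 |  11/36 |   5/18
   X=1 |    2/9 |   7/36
0.2950 dits

Using the chain rule: H(X|Y) = H(X,Y) - H(Y)

First, compute H(X,Y) = 0.5953 dits

Marginal P(Y) = (19/36, 17/36)
H(Y) = 0.3004 dits

H(X|Y) = H(X,Y) - H(Y) = 0.5953 - 0.3004 = 0.2950 dits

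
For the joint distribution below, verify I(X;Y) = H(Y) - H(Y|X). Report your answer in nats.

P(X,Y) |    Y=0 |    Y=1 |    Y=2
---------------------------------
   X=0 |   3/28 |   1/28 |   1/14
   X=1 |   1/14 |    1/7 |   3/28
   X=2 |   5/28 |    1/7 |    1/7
I(X;Y) = 0.0322 nats

Mutual information has multiple equivalent forms:
- I(X;Y) = H(X) - H(X|Y)
- I(X;Y) = H(Y) - H(Y|X)
- I(X;Y) = H(X) + H(Y) - H(X,Y)

Computing all quantities:
H(X) = 1.0511, H(Y) = 1.0974, H(X,Y) = 2.1162
H(X|Y) = 1.0189, H(Y|X) = 1.0651

Verification:
H(X) - H(X|Y) = 1.0511 - 1.0189 = 0.0322
H(Y) - H(Y|X) = 1.0974 - 1.0651 = 0.0322
H(X) + H(Y) - H(X,Y) = 1.0511 + 1.0974 - 2.1162 = 0.0322

All forms give I(X;Y) = 0.0322 nats. ✓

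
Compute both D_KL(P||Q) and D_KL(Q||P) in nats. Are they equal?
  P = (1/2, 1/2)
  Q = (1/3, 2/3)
D_KL(P||Q) = 0.0589, D_KL(Q||P) = 0.0566

KL divergence is not symmetric: D_KL(P||Q) ≠ D_KL(Q||P) in general.

D_KL(P||Q) = 0.0589 nats
D_KL(Q||P) = 0.0566 nats

No, they are not equal!

This asymmetry is why KL divergence is not a true distance metric.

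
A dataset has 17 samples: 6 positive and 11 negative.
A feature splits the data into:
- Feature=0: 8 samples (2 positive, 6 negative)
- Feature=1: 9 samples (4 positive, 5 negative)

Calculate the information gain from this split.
0.0302 bits

Information Gain = H(Y) - H(Y|Feature)

Before split:
P(positive) = 6/17 = 0.3529
H(Y) = 0.9367 bits

After split:
Feature=0: H = 0.8113 bits (weight = 8/17)
Feature=1: H = 0.9911 bits (weight = 9/17)
H(Y|Feature) = (8/17)×0.8113 + (9/17)×0.9911 = 0.9065 bits

Information Gain = 0.9367 - 0.9065 = 0.0302 bits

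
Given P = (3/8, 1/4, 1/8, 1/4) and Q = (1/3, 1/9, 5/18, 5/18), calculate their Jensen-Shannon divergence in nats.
0.0295 nats

Jensen-Shannon divergence is:
JSD(P||Q) = 0.5 × D_KL(P||M) + 0.5 × D_KL(Q||M)
where M = 0.5 × (P + Q) is the mixture distribution.

M = 0.5 × (3/8, 1/4, 1/8, 1/4) + 0.5 × (1/3, 1/9, 5/18, 5/18) = (0.354167, 0.180556, 0.201389, 0.263889)

D_KL(P||M) = 0.0297 nats
D_KL(Q||M) = 0.0294 nats

JSD(P||Q) = 0.5 × 0.0297 + 0.5 × 0.0294 = 0.0295 nats

Unlike KL divergence, JSD is symmetric and bounded: 0 ≤ JSD ≤ log(2).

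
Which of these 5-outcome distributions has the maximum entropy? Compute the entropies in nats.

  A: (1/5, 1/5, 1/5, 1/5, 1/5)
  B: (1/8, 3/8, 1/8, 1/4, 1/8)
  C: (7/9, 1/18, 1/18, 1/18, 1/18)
A

For a discrete distribution over n outcomes, entropy is maximized by the uniform distribution.

Computing entropies:
H(A) = 1.6094 nats
H(B) = 1.4942 nats
H(C) = 0.8378 nats

The uniform distribution (where all probabilities equal 1/5) achieves the maximum entropy of log_e(5) = 1.6094 nats.

Distribution A has the highest entropy.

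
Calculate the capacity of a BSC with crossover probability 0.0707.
0.6315 bits

For a binary symmetric channel (BSC) with error probability p:
Capacity C = 1 - H(p) bits per symbol

where H(p) = -p log₂(p) - (1-p) log₂(1-p) is the binary entropy function.

H(0.0707) = 0.3685 bits
C = 1 - 0.3685 = 0.6315 bits per symbol

This means we can reliably transmit up to 0.6315 bits of information per channel use.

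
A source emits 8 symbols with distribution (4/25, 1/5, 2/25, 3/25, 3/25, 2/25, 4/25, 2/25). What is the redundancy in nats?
0.0561 nats

Redundancy measures how far a source is from maximum entropy:
R = H_max - H(X)

Maximum entropy for 8 symbols: H_max = log_e(8) = 2.0794 nats
Actual entropy: H(X) = 2.0234 nats
Redundancy: R = 2.0794 - 2.0234 = 0.0561 nats

This redundancy represents potential for compression: the source could be compressed by 0.0561 nats per symbol.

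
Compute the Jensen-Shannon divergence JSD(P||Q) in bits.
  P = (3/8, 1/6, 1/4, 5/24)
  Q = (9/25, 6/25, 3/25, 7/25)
0.0255 bits

Jensen-Shannon divergence is:
JSD(P||Q) = 0.5 × D_KL(P||M) + 0.5 × D_KL(Q||M)
where M = 0.5 × (P + Q) is the mixture distribution.

M = 0.5 × (3/8, 1/6, 1/4, 5/24) + 0.5 × (9/25, 6/25, 3/25, 7/25) = (0.3675, 0.203333, 0.185, 0.244167)

D_KL(P||M) = 0.0240 bits
D_KL(Q||M) = 0.0271 bits

JSD(P||Q) = 0.5 × 0.0240 + 0.5 × 0.0271 = 0.0255 bits

Unlike KL divergence, JSD is symmetric and bounded: 0 ≤ JSD ≤ log(2).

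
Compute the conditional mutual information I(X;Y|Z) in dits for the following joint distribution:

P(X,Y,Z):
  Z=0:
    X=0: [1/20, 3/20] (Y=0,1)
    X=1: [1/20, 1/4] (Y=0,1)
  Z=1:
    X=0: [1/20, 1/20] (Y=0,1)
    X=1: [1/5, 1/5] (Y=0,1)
0.0011 dits

Conditional mutual information: I(X;Y|Z) = H(X|Z) + H(Y|Z) - H(X,Y|Z)

H(Z) = 0.3010
H(X,Z) = 0.5558 → H(X|Z) = 0.2548
H(Y,Z) = 0.5602 → H(Y|Z) = 0.2592
H(X,Y,Z) = 0.8139 → H(X,Y|Z) = 0.5129

I(X;Y|Z) = 0.2548 + 0.2592 - 0.5129 = 0.0011 dits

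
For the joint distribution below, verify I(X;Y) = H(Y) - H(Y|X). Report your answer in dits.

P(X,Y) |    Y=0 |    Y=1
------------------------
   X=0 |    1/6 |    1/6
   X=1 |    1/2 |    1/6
I(X;Y) = 0.0133 dits

Mutual information has multiple equivalent forms:
- I(X;Y) = H(X) - H(X|Y)
- I(X;Y) = H(Y) - H(Y|X)
- I(X;Y) = H(X) + H(Y) - H(X,Y)

Computing all quantities:
H(X) = 0.2764, H(Y) = 0.2764, H(X,Y) = 0.5396
H(X|Y) = 0.2632, H(Y|X) = 0.2632

Verification:
H(X) - H(X|Y) = 0.2764 - 0.2632 = 0.0133
H(Y) - H(Y|X) = 0.2764 - 0.2632 = 0.0133
H(X) + H(Y) - H(X,Y) = 0.2764 + 0.2764 - 0.5396 = 0.0133

All forms give I(X;Y) = 0.0133 dits. ✓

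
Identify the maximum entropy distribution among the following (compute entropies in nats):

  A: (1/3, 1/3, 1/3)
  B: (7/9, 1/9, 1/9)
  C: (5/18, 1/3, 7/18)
A

For a discrete distribution over n outcomes, entropy is maximized by the uniform distribution.

Computing entropies:
H(A) = 1.0986 nats
H(B) = 0.6837 nats
H(C) = 1.0893 nats

The uniform distribution (where all probabilities equal 1/3) achieves the maximum entropy of log_e(3) = 1.0986 nats.

Distribution A has the highest entropy.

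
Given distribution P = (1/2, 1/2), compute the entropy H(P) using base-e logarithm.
0.6931 nats

Shannon entropy is H(X) = -Σ p(x) log p(x).

For P = (1/2, 1/2):
H = -1/2 × log_e(1/2) -1/2 × log_e(1/2)
H = 0.6931 nats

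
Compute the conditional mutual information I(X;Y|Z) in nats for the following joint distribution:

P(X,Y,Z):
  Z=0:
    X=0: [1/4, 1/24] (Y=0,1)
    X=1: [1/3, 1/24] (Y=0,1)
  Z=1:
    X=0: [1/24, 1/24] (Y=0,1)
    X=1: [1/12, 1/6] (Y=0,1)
0.0044 nats

Conditional mutual information: I(X;Y|Z) = H(X|Z) + H(Y|Z) - H(X,Y|Z)

H(Z) = 0.6365
H(X,Z) = 1.2808 → H(X|Z) = 0.6443
H(Y,Z) = 1.1082 → H(Y|Z) = 0.4717
H(X,Y,Z) = 1.7482 → H(X,Y|Z) = 1.1116

I(X;Y|Z) = 0.6443 + 0.4717 - 1.1116 = 0.0044 nats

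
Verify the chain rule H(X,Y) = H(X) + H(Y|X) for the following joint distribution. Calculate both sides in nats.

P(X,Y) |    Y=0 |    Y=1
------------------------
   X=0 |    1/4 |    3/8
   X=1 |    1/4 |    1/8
H(X,Y) = 1.3209, H(X) = 0.6616, H(Y|X) = 0.6593 (all in nats)

Chain rule: H(X,Y) = H(X) + H(Y|X)

Left side — joint entropy directly:
H(X,Y) = -Σ p(x,y) log p(x,y) = 1.3209 nats

Right side — compute H(Y|X) from the conditional distributions:
P(X) = (5/8, 3/8), so H(X) = 0.6616 nats
H(Y|X) = Σ_x P(X=x) · H(Y|X=x):
  P(Y|X=0) = (2/5, 3/5), H(Y|X=0) = 0.6730, weight P(X=0) = 5/8
  P(Y|X=1) = (2/3, 1/3), H(Y|X=1) = 0.6365, weight P(X=1) = 3/8
H(Y|X) = 0.6593 nats

H(X) + H(Y|X) = 0.6616 + 0.6593 = 1.3209 nats

Both sides equal 1.3209 nats. ✓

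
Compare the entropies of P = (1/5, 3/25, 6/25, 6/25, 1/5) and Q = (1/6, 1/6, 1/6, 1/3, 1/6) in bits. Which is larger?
P

Computing entropies in bits:
H(P) = 2.2841
H(Q) = 2.2516

Distribution P has higher entropy.

Intuition: The distribution closer to uniform (more spread out) has higher entropy.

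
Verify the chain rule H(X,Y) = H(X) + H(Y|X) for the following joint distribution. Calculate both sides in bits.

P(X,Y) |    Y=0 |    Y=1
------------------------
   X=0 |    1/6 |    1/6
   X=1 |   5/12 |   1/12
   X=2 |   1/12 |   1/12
H(X,Y) = 2.2842, H(X) = 1.4591, H(Y|X) = 0.8250 (all in bits)

Chain rule: H(X,Y) = H(X) + H(Y|X)

Left side — joint entropy directly:
H(X,Y) = -Σ p(x,y) log p(x,y) = 2.2842 bits

Right side — compute H(Y|X) from the conditional distributions:
P(X) = (1/3, 1/2, 1/6), so H(X) = 1.4591 bits
H(Y|X) = Σ_x P(X=x) · H(Y|X=x):
  P(Y|X=0) = (1/2, 1/2), H(Y|X=0) = 1.0000, weight P(X=0) = 1/3
  P(Y|X=1) = (5/6, 1/6), H(Y|X=1) = 0.6500, weight P(X=1) = 1/2
  P(Y|X=2) = (1/2, 1/2), H(Y|X=2) = 1.0000, weight P(X=2) = 1/6
H(Y|X) = 0.8250 bits

H(X) + H(Y|X) = 1.4591 + 0.8250 = 2.2842 bits

Both sides equal 2.2842 bits. ✓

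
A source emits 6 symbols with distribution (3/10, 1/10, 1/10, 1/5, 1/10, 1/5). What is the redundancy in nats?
0.0960 nats

Redundancy measures how far a source is from maximum entropy:
R = H_max - H(X)

Maximum entropy for 6 symbols: H_max = log_e(6) = 1.7918 nats
Actual entropy: H(X) = 1.6957 nats
Redundancy: R = 1.7918 - 1.6957 = 0.0960 nats

This redundancy represents potential for compression: the source could be compressed by 0.0960 nats per symbol.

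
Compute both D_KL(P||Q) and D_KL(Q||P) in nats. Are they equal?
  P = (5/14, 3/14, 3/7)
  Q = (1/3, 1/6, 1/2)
D_KL(P||Q) = 0.0124, D_KL(Q||P) = 0.0122

KL divergence is not symmetric: D_KL(P||Q) ≠ D_KL(Q||P) in general.

D_KL(P||Q) = 0.0124 nats
D_KL(Q||P) = 0.0122 nats

No, they are not equal!

This asymmetry is why KL divergence is not a true distance metric.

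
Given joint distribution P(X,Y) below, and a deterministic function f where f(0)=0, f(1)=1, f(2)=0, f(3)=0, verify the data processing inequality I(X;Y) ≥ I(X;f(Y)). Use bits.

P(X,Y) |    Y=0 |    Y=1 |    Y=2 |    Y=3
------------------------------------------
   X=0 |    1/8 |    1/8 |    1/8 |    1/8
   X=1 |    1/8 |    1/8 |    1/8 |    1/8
I(X;Y) = 0.0000, I(X;f(Y)) = 0.0000, inequality holds: 0.0000 ≥ 0.0000

Data Processing Inequality: For any Markov chain X → Y → Z, we have I(X;Y) ≥ I(X;Z).

Here Z = f(Y) is a deterministic function of Y, forming X → Y → Z.

Original I(X;Y) = 0.0000 bits

After applying f:
P(X,Z) where Z=f(Y):
- P(X,Z=0) = P(X,Y=0) + P(X,Y=2) + P(X,Y=3)
- P(X,Z=1) = P(X,Y=1)

I(X;Z) = I(X;f(Y)) = 0.0000 bits

Verification: 0.0000 ≥ 0.0000 ✓

Information cannot be created by processing; the function f can only lose information about X.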